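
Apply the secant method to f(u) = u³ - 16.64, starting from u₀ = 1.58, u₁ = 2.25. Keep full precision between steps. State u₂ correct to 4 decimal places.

f(u_0) = -12.695688, f(u_1) = -5.249375
u_2 = 2.250000 - (-5.249375)·(2.250000 - 1.580000)/(-5.249375 - (-12.695688)) = 2.722325; f(u_2) = 3.535300

2.7223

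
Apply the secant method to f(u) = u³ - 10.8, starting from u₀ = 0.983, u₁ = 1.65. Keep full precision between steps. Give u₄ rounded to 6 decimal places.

2.172956

Secant update: u_(k+1) = u_k − f(u_k)·(u_k − u_(k-1))/(f(u_k) − f(u_(k-1))).
f(u_0) = -9.850138, f(u_1) = -6.307875
u_2 = 1.650000 - (-6.307875)·(1.650000 - 0.983000)/(-6.307875 - (-9.850138)) = 2.837758; f(u_2) = 12.052108
u_3 = 2.837758 - (12.052108)·(2.837758 - 1.650000)/(12.052108 - (-6.307875)) = 2.058074; f(u_3) = -2.082681
u_4 = 2.058074 - (-2.082681)·(2.058074 - 2.837758)/(-2.082681 - (12.052108)) = 2.172956; f(u_4) = -0.539871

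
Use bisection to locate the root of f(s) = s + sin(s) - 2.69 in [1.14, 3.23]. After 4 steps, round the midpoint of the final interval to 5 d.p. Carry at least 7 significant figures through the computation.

1.72781

f(1.140000) = -0.641367, f(3.230000) = 0.451708 (opposite signs)
step 1: m = 2.185000, f(m) = 0.312233 > 0 → root in [1.140000, 2.185000]
step 2: m = 1.662500, f(m) = -0.031702 < 0 → root in [1.662500, 2.185000]
step 3: m = 1.923750, f(m) = 0.172106 > 0 → root in [1.662500, 1.923750]
step 4: m = 1.793125, f(m) = 0.078512 > 0 → root in [1.662500, 1.793125]
Midpoint of [1.662500, 1.793125] = 1.727813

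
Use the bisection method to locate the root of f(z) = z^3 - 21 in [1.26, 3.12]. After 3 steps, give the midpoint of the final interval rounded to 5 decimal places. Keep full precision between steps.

f(1.260000) = -18.999624, f(3.120000) = 9.371328 (opposite signs)
step 1: m = 2.190000, f(m) = -10.496541 < 0 → root in [2.190000, 3.120000]
step 2: m = 2.655000, f(m) = -2.284839 < 0 → root in [2.655000, 3.120000]
step 3: m = 2.887500, f(m) = 3.074982 > 0 → root in [2.655000, 2.887500]
Midpoint of [2.655000, 2.887500] = 2.771250

2.77125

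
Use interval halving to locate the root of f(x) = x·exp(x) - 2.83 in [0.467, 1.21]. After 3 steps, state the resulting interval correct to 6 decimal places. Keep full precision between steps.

[0.931375, 1.024250]

f(0.467000) = -2.085041, f(1.210000) = 1.227716 (opposite signs)
step 1: m = 0.838500, f(m) = -0.890638 < 0 → root in [0.838500, 1.210000]
step 2: m = 1.024250, f(m) = 0.022542 > 0 → root in [0.838500, 1.024250]
step 3: m = 0.931375, f(m) = -0.466173 < 0 → root in [0.931375, 1.024250]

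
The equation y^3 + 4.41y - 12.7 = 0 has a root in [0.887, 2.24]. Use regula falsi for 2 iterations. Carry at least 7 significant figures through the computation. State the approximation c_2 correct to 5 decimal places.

1.68991

False-position update: c = (a·f(b) − b·f(a))/(f(b) − f(a)); replace the endpoint whose sign matches f(c).
f(0.887000) = -8.090466, f(2.240000) = 8.417824
step 1: c = 1.550085, f(c) = -2.139637 < 0 → new bracket [1.550085, 2.240000]
step 2: c = 1.689907, f(c) = -0.421495 < 0 → new bracket [1.689907, 2.240000]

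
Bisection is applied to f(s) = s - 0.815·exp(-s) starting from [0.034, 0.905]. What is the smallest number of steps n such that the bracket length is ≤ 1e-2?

7

Initial width b − a = 0.905 − 0.034 = 0.871000.
After n steps the width is (b−a)/2^n; need (b−a)/2^n ≤ 1e-2.
So n ≥ log₂(0.871000/1e-2) = log₂(87.1000) ≈ 6.4446.
Hence n = 7.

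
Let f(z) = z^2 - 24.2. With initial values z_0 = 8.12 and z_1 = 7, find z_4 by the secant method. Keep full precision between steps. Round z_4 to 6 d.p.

4.922504

f(z_0) = 41.734400, f(z_1) = 24.800000
z_2 = 7.000000 - (24.800000)·(7.000000 - 8.120000)/(24.800000 - (41.734400)) = 5.359788; f(z_2) = 4.527331
z_3 = 5.359788 - (4.527331)·(5.359788 - 7.000000)/(4.527331 - (24.800000)) = 4.993493; f(z_3) = 0.734974
z_4 = 4.993493 - (0.734974)·(4.993493 - 5.359788)/(0.734974 - (4.527331)) = 4.922504; f(z_4) = 0.031043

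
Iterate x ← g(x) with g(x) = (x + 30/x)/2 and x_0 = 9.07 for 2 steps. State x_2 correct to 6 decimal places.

5.518134

x_1 = g(9.070000) = 6.188804
x_2 = g(6.188804) = 5.518134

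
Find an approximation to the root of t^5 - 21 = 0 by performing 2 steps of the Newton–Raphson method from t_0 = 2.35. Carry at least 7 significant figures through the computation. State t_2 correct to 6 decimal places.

f'(t) = 5t^4
t_0 = 2.350000: f = 50.670315, f' = 152.490031 → t_1 = 2.350000 - (50.670315)/(152.490031) = 2.017714
t_1 = 2.017714: f = 12.442440, f' = 82.872104 → t_2 = 2.017714 - (12.442440)/(82.872104) = 1.867574

1.867574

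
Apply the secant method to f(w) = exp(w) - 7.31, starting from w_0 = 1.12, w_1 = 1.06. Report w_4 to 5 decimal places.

1.92013

f(w_0) = -4.245146, f(w_1) = -4.423629
w_2 = 1.060000 - (-4.423629)·(1.060000 - 1.120000)/(-4.423629 - (-4.245146)) = 2.547074; f(w_2) = 5.459685
w_3 = 2.547074 - (5.459685)·(2.547074 - 1.060000)/(5.459685 - (-4.423629)) = 1.725593; f(w_3) = -1.694150
w_4 = 1.725593 - (-1.694150)·(1.725593 - 2.547074)/(-1.694150 - (5.459685)) = 1.920134; f(w_4) = -0.488130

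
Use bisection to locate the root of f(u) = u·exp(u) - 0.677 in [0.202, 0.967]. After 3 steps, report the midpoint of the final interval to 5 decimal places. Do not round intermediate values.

f(0.202000) = -0.429783, f(0.967000) = 1.866251 (opposite signs)
step 1: m = 0.584500, f(m) = 0.371648 > 0 → root in [0.202000, 0.584500]
step 2: m = 0.393250, f(m) = -0.094287 < 0 → root in [0.393250, 0.584500]
step 3: m = 0.488875, f(m) = 0.120101 > 0 → root in [0.393250, 0.488875]
Midpoint of [0.393250, 0.488875] = 0.441063

0.44106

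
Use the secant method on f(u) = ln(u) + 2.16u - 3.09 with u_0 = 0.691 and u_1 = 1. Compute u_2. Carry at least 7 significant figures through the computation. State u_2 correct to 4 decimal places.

1.2771

f(u_0) = -1.967055, f(u_1) = -0.930000
u_2 = 1.000000 - (-0.930000)·(1.000000 - 0.691000)/(-0.930000 - (-1.967055)) = 1.277102; f(u_2) = -0.086867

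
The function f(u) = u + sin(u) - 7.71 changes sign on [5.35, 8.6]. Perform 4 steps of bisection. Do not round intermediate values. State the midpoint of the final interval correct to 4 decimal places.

7.0766

f(5.350000) = -3.163520, f(8.600000) = 1.624397 (opposite signs)
step 1: m = 6.975000, f(m) = -0.097064 < 0 → root in [6.975000, 8.600000]
step 2: m = 7.787500, f(m) = 1.075291 > 0 → root in [6.975000, 7.787500]
step 3: m = 7.381250, f(m) = 0.561578 > 0 → root in [6.975000, 7.381250]
step 4: m = 7.178125, f(m) = 0.248296 > 0 → root in [6.975000, 7.178125]
Midpoint of [6.975000, 7.178125] = 7.076562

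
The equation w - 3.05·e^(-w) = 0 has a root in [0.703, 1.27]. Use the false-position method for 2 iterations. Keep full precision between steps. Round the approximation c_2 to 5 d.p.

1.06022

False-position update: c = (a·f(b) − b·f(a))/(f(b) − f(a)); replace the endpoint whose sign matches f(c).
f(0.703000) = -0.807048, f(1.270000) = 0.413464
step 1: c = 1.077922, f(c) = 0.040000 > 0 → new bracket [0.703000, 1.077922]
step 2: c = 1.060217, f(c) = 0.003755 > 0 → new bracket [0.703000, 1.060217]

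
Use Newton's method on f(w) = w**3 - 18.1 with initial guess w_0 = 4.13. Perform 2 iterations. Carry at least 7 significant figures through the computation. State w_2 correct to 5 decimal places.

2.69634

Newton update: w ← w − f(w)/f'(w).
f'(w) = 3w**2
w_0 = 4.130000: f = 52.344997, f' = 51.170700 → w_1 = 4.130000 - (52.344997)/(51.170700) = 3.107051
w_1 = 3.107051: f = 11.894754, f' = 28.961305 → w_2 = 3.107051 - (11.894754)/(28.961305) = 2.696339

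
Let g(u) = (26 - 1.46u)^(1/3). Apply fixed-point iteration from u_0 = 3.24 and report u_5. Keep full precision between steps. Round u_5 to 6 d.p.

u_1 = g(3.240000) = 2.770680
u_2 = g(2.770680) = 2.800119
u_3 = g(2.800119) = 2.798291
u_4 = g(2.798291) = 2.798405
u_5 = g(2.798405) = 2.798397

2.798397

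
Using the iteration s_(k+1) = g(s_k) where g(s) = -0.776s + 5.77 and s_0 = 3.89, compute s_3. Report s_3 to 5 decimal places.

2.94928

s_1 = g(3.890000) = 2.751360
s_2 = g(2.751360) = 3.634945
s_3 = g(3.634945) = 2.949283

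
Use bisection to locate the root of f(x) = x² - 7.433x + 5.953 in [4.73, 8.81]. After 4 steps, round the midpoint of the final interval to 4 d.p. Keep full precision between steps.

f(4.730000) = -6.832190, f(8.810000) = 18.084370 (opposite signs)
step 1: m = 6.770000, f(m) = 1.464490 > 0 → root in [4.730000, 6.770000]
step 2: m = 5.750000, f(m) = -3.724250 < 0 → root in [5.750000, 6.770000]
step 3: m = 6.260000, f(m) = -1.389980 < 0 → root in [6.260000, 6.770000]
step 4: m = 6.515000, f(m) = -0.027770 < 0 → root in [6.515000, 6.770000]
Midpoint of [6.515000, 6.770000] = 6.642500

6.6425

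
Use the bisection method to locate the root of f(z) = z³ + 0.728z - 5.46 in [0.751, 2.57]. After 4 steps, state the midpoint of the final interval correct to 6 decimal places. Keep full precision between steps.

1.603656

f(0.751000) = -4.489707, f(2.570000) = 13.385553 (opposite signs)
step 1: m = 1.660500, f(m) = 0.327275 > 0 → root in [0.751000, 1.660500]
step 2: m = 1.205750, f(m) = -2.829255 < 0 → root in [1.205750, 1.660500]
step 3: m = 1.433125, f(m) = -1.473265 < 0 → root in [1.433125, 1.660500]
step 4: m = 1.546812, f(m) = -0.632972 < 0 → root in [1.546812, 1.660500]
Midpoint of [1.546812, 1.660500] = 1.603656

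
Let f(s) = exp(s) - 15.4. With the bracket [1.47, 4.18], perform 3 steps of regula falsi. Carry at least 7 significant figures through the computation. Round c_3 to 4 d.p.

2.4703

f(1.470000) = -11.050765, f(4.180000) = 49.965853
step 1: c = 1.960810, f(c) = -8.294919 < 0 → new bracket [1.960810, 4.180000]
step 2: c = 2.276769, f(c) = -5.654858 < 0 → new bracket [2.276769, 4.180000]
step 3: c = 2.470267, f(c) = -3.574396 < 0 → new bracket [2.470267, 4.180000]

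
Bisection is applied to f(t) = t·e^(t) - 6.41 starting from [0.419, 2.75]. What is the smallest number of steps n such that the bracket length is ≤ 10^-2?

Initial width b − a = 2.75 − 0.419 = 2.331000.
After n steps the width is (b−a)/2^n; need (b−a)/2^n ≤ 10^-2.
So n ≥ log₂(2.331000/10^-2) = log₂(233.1000) ≈ 7.8648.
Hence n = 8.

8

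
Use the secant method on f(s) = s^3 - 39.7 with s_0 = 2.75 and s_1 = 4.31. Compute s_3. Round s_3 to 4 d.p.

3.3739

f(s_0) = -18.903125, f(s_1) = 40.362991
s_2 = 4.310000 - (40.362991)·(4.310000 - 2.750000)/(40.362991 - (-18.903125)) = 3.247567; f(s_2) = -5.448907
s_3 = 3.247567 - (-5.448907)·(3.247567 - 4.310000)/(-5.448907 - (40.362991)) = 3.373934; f(s_3) = -1.293061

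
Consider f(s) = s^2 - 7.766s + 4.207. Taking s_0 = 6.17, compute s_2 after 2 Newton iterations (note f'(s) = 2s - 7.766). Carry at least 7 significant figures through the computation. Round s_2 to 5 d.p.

s_0 = 6.170000: f = -5.640320, f' = 4.574000 → s_1 = 6.170000 - (-5.640320)/(4.574000) = 7.403126
s_1 = 7.403126: f = 1.520601, f' = 7.040253 → s_2 = 7.403126 - (1.520601)/(7.040253) = 7.187140

7.18714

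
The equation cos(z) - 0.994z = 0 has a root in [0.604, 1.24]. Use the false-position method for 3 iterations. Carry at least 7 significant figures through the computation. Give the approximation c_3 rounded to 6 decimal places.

f(0.604000) = 0.222694, f(1.240000) = -0.907764
step 1: c = 0.729289, f(c) = 0.020736 > 0 → new bracket [0.729289, 1.240000]
step 2: c = 0.740694, f(c) = 0.001750 > 0 → new bracket [0.740694, 1.240000]
step 3: c = 0.741655, f(c) = 0.000146 > 0 → new bracket [0.741655, 1.240000]

0.741655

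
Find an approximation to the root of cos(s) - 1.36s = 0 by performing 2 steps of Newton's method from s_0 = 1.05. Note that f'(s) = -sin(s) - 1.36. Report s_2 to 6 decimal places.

0.605002

s_0 = 1.050000: f = -0.930429, f' = -2.227423 → s_1 = 1.050000 - (-0.930429)/(-2.227423) = 0.632285
s_1 = 0.632285: f = -0.053228, f' = -1.950989 → s_2 = 0.632285 - (-0.053228)/(-1.950989) = 0.605002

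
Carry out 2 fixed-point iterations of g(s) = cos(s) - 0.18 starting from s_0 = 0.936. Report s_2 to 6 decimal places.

s_1 = g(0.936000) = 0.413014
s_2 = g(0.413014) = 0.735915

0.735915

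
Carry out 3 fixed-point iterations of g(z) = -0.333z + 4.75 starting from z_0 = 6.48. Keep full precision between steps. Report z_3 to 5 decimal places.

z_1 = g(6.480000) = 2.592160
z_2 = g(2.592160) = 3.886811
z_3 = g(3.886811) = 3.455692

3.45569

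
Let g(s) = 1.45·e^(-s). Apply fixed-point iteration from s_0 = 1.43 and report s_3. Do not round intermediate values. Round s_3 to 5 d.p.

0.52032

s_1 = g(1.430000) = 0.346998
s_2 = g(0.346998) = 1.024870
s_3 = g(1.024870) = 0.520323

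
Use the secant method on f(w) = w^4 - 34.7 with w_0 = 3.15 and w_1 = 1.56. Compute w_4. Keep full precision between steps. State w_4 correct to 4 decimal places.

f(w_0) = 63.756006, f(w_1) = -28.777591
w_2 = 1.560000 - (-28.777591)·(1.560000 - 3.150000)/(-28.777591 - (63.756006)) = 2.054484; f(w_2) = -16.883970
w_3 = 2.054484 - (-16.883970)·(2.054484 - 1.560000)/(-16.883970 - (-28.777591)) = 2.756444; f(w_3) = 23.029374
w_4 = 2.756444 - (23.029374)·(2.756444 - 2.054484)/(23.029374 - (-16.883970)) = 2.351424; f(w_4) = -4.127999

2.3514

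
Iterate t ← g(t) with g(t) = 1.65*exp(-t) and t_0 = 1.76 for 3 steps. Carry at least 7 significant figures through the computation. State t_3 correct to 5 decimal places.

0.47642

t_1 = g(1.760000) = 0.283874
t_2 = g(0.283874) = 1.242221
t_3 = g(1.242221) = 0.476424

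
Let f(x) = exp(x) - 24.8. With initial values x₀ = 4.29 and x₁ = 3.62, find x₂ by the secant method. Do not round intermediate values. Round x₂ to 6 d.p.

3.384232

f(x_0) = 48.166468, f(x_1) = 12.537568
x_2 = 3.620000 - (12.537568)·(3.620000 - 4.290000)/(12.537568 - (48.166468)) = 3.384232; f(x_2) = 4.695319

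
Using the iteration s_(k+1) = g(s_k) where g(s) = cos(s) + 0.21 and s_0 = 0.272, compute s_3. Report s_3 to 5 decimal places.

s_1 = g(0.272000) = 1.173236
s_2 = g(1.173236) = 0.597171
s_3 = g(0.597171) = 1.036930

1.03693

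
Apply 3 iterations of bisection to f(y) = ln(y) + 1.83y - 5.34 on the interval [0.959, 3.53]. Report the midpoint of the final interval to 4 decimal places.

f(0.959000) = -3.626894, f(3.530000) = 2.381198 (opposite signs)
step 1: m = 2.244500, f(m) = -0.424082 < 0 → root in [2.244500, 3.530000]
step 2: m = 2.887250, f(m) = 1.003972 > 0 → root in [2.244500, 2.887250]
step 3: m = 2.565875, f(m) = 0.297851 > 0 → root in [2.244500, 2.565875]
Midpoint of [2.244500, 2.565875] = 2.405188

2.4052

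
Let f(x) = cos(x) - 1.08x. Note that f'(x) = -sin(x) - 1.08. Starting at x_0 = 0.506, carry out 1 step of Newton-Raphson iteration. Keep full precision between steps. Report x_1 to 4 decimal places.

x_0 = 0.506000: f = 0.328210, f' = -1.564682 → x_1 = 0.506000 - (0.328210)/(-1.564682) = 0.715762

0.7158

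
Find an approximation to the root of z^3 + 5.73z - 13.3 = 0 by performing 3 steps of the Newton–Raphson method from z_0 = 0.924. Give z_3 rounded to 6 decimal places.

f'(z) = 3z^2 + 5.73
z_0 = 0.924000: f = -7.216591, f' = 8.291328 → z_1 = 0.924000 - (-7.216591)/(8.291328) = 1.794378
z_1 = 1.794378: f = 2.759313, f' = 15.389379 → z_2 = 1.794378 - (2.759313)/(15.389379) = 1.615078
z_2 = 1.615078: f = 0.167295, f' = 13.555434 → z_3 = 1.615078 - (0.167295)/(13.555434) = 1.602737

1.602737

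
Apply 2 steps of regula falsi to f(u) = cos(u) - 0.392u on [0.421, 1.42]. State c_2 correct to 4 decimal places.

f(0.421000) = 0.747649, f(1.420000) = -0.406415
step 1: c = 1.068192, f(c) = 0.062978 > 0 → new bracket [1.068192, 1.420000]
step 2: c = 1.115394, f(c) = 0.002589 > 0 → new bracket [1.115394, 1.420000]

1.1154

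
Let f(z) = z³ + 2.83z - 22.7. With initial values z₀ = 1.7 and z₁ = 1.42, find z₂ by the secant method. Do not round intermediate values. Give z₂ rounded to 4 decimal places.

Secant update: z_(k+1) = z_k − f(z_k)·(z_k − z_(k-1))/(f(z_k) − f(z_(k-1))).
f(z_0) = -12.976000, f(z_1) = -15.818112
z_2 = 1.420000 - (-15.818112)·(1.420000 - 1.700000)/(-15.818112 - (-12.976000)) = 2.978373; f(z_2) = 12.149074

2.9784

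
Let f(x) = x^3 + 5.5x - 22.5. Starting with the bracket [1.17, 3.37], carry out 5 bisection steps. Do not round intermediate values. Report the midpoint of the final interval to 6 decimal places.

2.166875

f(1.170000) = -14.463387, f(3.370000) = 34.307753 (opposite signs)
step 1: m = 2.270000, f(m) = 1.682083 > 0 → root in [1.170000, 2.270000]
step 2: m = 1.720000, f(m) = -7.951552 < 0 → root in [1.720000, 2.270000]
step 3: m = 1.995000, f(m) = -3.587350 < 0 → root in [1.995000, 2.270000]
step 4: m = 2.132500, f(m) = -1.073586 < 0 → root in [2.132500, 2.270000]
step 5: m = 2.201250, f(m) = 0.273035 > 0 → root in [2.132500, 2.201250]
Midpoint of [2.132500, 2.201250] = 2.166875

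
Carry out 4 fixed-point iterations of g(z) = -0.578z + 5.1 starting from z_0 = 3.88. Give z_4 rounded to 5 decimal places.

z_1 = g(3.880000) = 2.857360
z_2 = g(2.857360) = 3.448446
z_3 = g(3.448446) = 3.106798
z_4 = g(3.106798) = 3.304271

3.30427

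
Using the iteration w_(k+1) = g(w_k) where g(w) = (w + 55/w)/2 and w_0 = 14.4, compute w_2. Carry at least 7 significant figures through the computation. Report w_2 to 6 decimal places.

7.573614

w_1 = g(14.400000) = 9.109722
w_2 = g(9.109722) = 7.573614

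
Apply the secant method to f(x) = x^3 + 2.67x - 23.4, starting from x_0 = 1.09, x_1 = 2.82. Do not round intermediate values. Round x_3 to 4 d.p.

2.5349

Secant update: x_(k+1) = x_k − f(x_k)·(x_k − x_(k-1))/(f(x_k) − f(x_(k-1))).
f(x_0) = -19.194671, f(x_1) = 6.555168
x_2 = 2.820000 - (6.555168)·(2.820000 - 1.090000)/(6.555168 - (-19.194671)) = 2.379592; f(x_2) = -3.572154
x_3 = 2.379592 - (-3.572154)·(2.379592 - 2.820000)/(-3.572154 - (6.555168)) = 2.534935; f(x_3) = -0.342507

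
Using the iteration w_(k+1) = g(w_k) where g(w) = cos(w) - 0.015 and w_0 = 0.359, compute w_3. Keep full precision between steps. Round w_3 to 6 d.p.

w_1 = g(0.359000) = 0.921249
w_2 = g(0.921249) = 0.589826
w_3 = g(0.589826) = 0.816037

0.816037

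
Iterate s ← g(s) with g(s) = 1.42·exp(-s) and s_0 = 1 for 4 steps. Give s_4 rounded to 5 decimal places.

s_1 = g(1.000000) = 0.522389
s_2 = g(0.522389) = 0.842205
s_3 = g(0.842205) = 0.611679
s_4 = g(0.611679) = 0.770264

0.77026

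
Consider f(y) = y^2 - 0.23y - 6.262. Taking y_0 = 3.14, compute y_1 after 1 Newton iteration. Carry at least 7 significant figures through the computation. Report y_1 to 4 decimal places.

2.6647

f'(y) = 2y - 0.23
y_0 = 3.140000: f = 2.875400, f' = 6.050000 → y_1 = 3.140000 - (2.875400)/(6.050000) = 2.664727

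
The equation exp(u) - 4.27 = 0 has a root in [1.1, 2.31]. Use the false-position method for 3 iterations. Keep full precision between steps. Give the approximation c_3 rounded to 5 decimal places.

1.43287

False-position update: c = (a·f(b) − b·f(a))/(f(b) − f(a)); replace the endpoint whose sign matches f(c).
f(1.100000) = -1.265834, f(2.310000) = 5.804425
step 1: c = 1.316634, f(c) = -0.539157 < 0 → new bracket [1.316634, 2.310000]
step 2: c = 1.401063, f(c) = -0.210488 < 0 → new bracket [1.401063, 2.310000]
step 3: c = 1.432870, f(c) = -0.079289 < 0 → new bracket [1.432870, 2.310000]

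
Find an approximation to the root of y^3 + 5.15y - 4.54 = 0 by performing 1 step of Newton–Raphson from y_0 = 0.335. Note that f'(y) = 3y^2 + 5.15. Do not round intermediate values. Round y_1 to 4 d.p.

Newton update: y ← y − f(y)/f'(y).
y_0 = 0.335000: f = -2.777155, f' = 5.486675 → y_1 = 0.335000 - (-2.777155)/(5.486675) = 0.841164

0.8412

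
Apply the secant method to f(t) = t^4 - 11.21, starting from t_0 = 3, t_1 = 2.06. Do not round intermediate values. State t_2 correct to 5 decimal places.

1.95855

f(t_0) = 69.790000, f(t_1) = 6.798141
t_2 = 2.060000 - (6.798141)·(2.060000 - 3.000000)/(6.798141 - (69.790000)) = 1.958554; f(t_2) = 3.504397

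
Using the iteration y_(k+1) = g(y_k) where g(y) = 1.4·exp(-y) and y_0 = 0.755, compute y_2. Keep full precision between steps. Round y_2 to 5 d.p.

y_1 = g(0.755000) = 0.658015
y_2 = g(0.658015) = 0.725030

0.72503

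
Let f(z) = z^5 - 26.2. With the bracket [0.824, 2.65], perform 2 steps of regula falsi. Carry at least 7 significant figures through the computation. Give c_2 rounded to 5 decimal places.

1.45797

f(0.824000) = -25.820129, f(2.650000) = 104.486092
step 1: c = 1.185821, f(c) = -23.855252 < 0 → new bracket [1.185821, 2.650000]
step 2: c = 1.457973, f(c) = -19.612089 < 0 → new bracket [1.457973, 2.650000]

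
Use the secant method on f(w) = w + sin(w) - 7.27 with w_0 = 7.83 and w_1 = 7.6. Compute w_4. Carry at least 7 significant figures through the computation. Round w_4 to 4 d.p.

f(w_0) = 1.559712, f(w_1) = 1.297920
w_2 = 7.600000 - (1.297920)·(7.600000 - 7.830000)/(1.297920 - (1.559712)) = 6.459703; f(w_2) = -0.634695
w_3 = 6.459703 - (-0.634695)·(6.459703 - 7.600000)/(-0.634695 - (1.297920)) = 6.834191; f(w_3) = 0.087735
w_4 = 6.834191 - (0.087735)·(6.834191 - 6.459703)/(0.087735 - (-0.634695)) = 6.788711; f(w_4) = 0.002979

6.7887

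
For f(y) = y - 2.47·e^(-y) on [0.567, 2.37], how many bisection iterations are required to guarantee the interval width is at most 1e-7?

Initial width b − a = 2.37 − 0.567 = 1.803000.
After n steps the width is (b−a)/2^n; need (b−a)/2^n ≤ 1e-7.
So n ≥ log₂(1.803000/1e-7) = log₂(18030000.0000) ≈ 24.1039.
Hence n = 25.

25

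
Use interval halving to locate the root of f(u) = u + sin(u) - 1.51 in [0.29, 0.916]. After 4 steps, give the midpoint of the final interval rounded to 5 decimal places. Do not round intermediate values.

f(0.290000) = -0.934048, f(0.916000) = 0.199172 (opposite signs)
step 1: m = 0.603000, f(m) = -0.339884 < 0 → root in [0.603000, 0.916000]
step 2: m = 0.759500, f(m) = -0.061941 < 0 → root in [0.759500, 0.916000]
step 3: m = 0.837750, f(m) = 0.070889 > 0 → root in [0.759500, 0.837750]
step 4: m = 0.798625, f(m) = 0.005022 > 0 → root in [0.759500, 0.798625]
Midpoint of [0.759500, 0.798625] = 0.779062

0.77906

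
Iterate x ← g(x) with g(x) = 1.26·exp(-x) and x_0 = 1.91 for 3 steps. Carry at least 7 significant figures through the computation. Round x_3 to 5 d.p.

x_1 = g(1.910000) = 0.186581
x_2 = g(0.186581) = 1.045537
x_3 = g(1.045537) = 0.442894

0.44289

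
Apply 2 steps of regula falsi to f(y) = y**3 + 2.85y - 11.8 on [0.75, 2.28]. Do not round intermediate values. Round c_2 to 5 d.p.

f(0.750000) = -9.240625, f(2.280000) = 6.550352
step 1: c = 1.645331, f(c) = -2.656704 < 0 → new bracket [1.645331, 2.280000]
step 2: c = 1.828466, f(c) = -0.475790 < 0 → new bracket [1.828466, 2.280000]

1.82847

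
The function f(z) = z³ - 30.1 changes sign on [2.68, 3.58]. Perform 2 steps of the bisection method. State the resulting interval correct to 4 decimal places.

[2.9050, 3.1300]

f(2.680000) = -10.851168, f(3.580000) = 15.782712 (opposite signs)
step 1: m = 3.130000, f(m) = 0.564297 > 0 → root in [2.680000, 3.130000]
step 2: m = 2.905000, f(m) = -5.584632 < 0 → root in [2.905000, 3.130000]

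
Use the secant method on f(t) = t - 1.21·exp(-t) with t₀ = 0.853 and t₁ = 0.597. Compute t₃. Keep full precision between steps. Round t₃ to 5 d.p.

f(t_0) = 0.337377, f(t_1) = -0.069057
t_2 = 0.597000 - (-0.069057)·(0.597000 - 0.853000)/(-0.069057 - (0.337377)) = 0.640497; f(t_2) = 0.002790
t_3 = 0.640497 - (0.002790)·(0.640497 - 0.597000)/(0.002790 - (-0.069057)) = 0.638808; f(t_3) = 0.000023

0.63881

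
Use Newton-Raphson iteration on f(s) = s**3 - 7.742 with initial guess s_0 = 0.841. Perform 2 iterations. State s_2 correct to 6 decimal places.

Newton update: s ← s − f(s)/f'(s).
f'(s) = 3s**2
s_0 = 0.841000: f = -7.147177, f' = 2.121843 → s_1 = 0.841000 - (-7.147177)/(2.121843) = 4.209381
s_1 = 4.209381: f = 66.843578, f' = 53.156678 → s_2 = 4.209381 - (66.843578)/(53.156678) = 2.951899

2.951899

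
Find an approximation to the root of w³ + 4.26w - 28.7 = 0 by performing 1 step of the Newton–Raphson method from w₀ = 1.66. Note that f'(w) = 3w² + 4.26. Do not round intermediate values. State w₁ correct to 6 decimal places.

Newton update: w ← w − f(w)/f'(w).
w_0 = 1.660000: f = -17.054104, f' = 12.526800 → w_1 = 1.660000 - (-17.054104)/(12.526800) = 3.021409

3.021409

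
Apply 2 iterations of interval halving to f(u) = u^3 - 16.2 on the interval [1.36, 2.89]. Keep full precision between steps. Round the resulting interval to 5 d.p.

f(1.360000) = -13.684544, f(2.890000) = 7.937569 (opposite signs)
step 1: m = 2.125000, f(m) = -6.604297 < 0 → root in [2.125000, 2.890000]
step 2: m = 2.507500, f(m) = -0.433953 < 0 → root in [2.507500, 2.890000]

[2.50750, 2.89000]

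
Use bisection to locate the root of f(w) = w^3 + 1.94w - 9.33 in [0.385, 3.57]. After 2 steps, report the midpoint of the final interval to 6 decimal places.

1.579375

f(0.385000) = -8.526033, f(3.570000) = 43.095093 (opposite signs)
step 1: m = 1.977500, f(m) = 2.239376 > 0 → root in [0.385000, 1.977500]
step 2: m = 1.181250, f(m) = -5.390116 < 0 → root in [1.181250, 1.977500]
Midpoint of [1.181250, 1.977500] = 1.579375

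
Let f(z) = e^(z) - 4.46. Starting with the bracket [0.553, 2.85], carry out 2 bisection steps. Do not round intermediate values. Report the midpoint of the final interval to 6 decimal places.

f(0.553000) = -2.721539, f(2.850000) = 12.827782 (opposite signs)
step 1: m = 1.701500, f(m) = 1.022164 > 0 → root in [0.553000, 1.701500]
step 2: m = 1.127250, f(m) = -1.372845 < 0 → root in [1.127250, 1.701500]
Midpoint of [1.127250, 1.701500] = 1.414375

1.414375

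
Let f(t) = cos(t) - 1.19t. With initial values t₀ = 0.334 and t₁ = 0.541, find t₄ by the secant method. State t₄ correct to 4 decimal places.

0.6625

f(t_0) = 0.547279, f(t_1) = 0.213404
t_2 = 0.541000 - (0.213404)·(0.541000 - 0.334000)/(0.213404 - (0.547279)) = 0.673309; f(t_2) = -0.019475
t_3 = 0.673309 - (-0.019475)·(0.673309 - 0.541000)/(-0.019475 - (0.213404)) = 0.662244; f(t_3) = 0.000544
t_4 = 0.662244 - (0.000544)·(0.662244 - 0.673309)/(0.000544 - (-0.019475)) = 0.662545; f(t_4) = 0.000001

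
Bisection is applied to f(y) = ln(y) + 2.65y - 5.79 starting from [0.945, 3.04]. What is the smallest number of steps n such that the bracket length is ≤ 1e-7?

25

Initial width b − a = 3.04 − 0.945 = 2.095000.
After n steps the width is (b−a)/2^n; need (b−a)/2^n ≤ 1e-7.
So n ≥ log₂(2.095000/1e-7) = log₂(20950000.0000) ≈ 24.3204.
Hence n = 25.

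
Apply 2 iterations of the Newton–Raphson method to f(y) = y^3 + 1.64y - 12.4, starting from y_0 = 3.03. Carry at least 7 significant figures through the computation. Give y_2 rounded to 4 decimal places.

2.1032

f'(y) = 3y^2 + 1.64
y_0 = 3.030000: f = 20.387327, f' = 29.182700 → y_1 = 3.030000 - (20.387327)/(29.182700) = 2.331390
y_1 = 2.331390: f = 4.095468, f' = 17.946138 → y_2 = 2.331390 - (4.095468)/(17.946138) = 2.103181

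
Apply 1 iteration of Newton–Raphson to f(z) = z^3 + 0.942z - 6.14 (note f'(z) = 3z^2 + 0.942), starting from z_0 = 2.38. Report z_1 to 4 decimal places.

z_0 = 2.380000: f = 9.583232, f' = 17.935200 → z_1 = 2.380000 - (9.583232)/(17.935200) = 1.845675

1.8457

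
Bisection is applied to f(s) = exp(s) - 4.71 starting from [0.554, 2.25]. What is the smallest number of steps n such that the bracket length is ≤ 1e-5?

Initial width b − a = 2.25 − 0.554 = 1.696000.
After n steps the width is (b−a)/2^n; need (b−a)/2^n ≤ 1e-5.
So n ≥ log₂(1.696000/1e-5) = log₂(169600.0000) ≈ 17.3718.
Hence n = 18.

18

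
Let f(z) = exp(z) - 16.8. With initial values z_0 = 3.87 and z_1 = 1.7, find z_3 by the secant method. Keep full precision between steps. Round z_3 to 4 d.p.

f(z_0) = 31.142386, f(z_1) = -11.326053
z_2 = 1.700000 - (-11.326053)·(1.700000 - 3.870000)/(-11.326053 - (31.142386)) = 2.278725; f(z_2) = -7.035780
z_3 = 2.278725 - (-7.035780)·(2.278725 - 1.700000)/(-7.035780 - (-11.326053)) = 3.227797; f(z_3) = 8.424030

3.2278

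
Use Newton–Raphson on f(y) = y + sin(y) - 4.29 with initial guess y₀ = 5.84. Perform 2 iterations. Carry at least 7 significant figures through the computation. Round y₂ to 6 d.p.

Newton update: y ← y − f(y)/f'(y).
f'(y) = 1 + cos(y)
y_0 = 5.840000: f = 1.121181, f' = 1.903390 → y_1 = 5.840000 - (1.121181)/(1.903390) = 5.250956
y_1 = 5.250956: f = 0.102511, f' = 1.512906 → y_2 = 5.250956 - (0.102511)/(1.512906) = 5.183198

5.183198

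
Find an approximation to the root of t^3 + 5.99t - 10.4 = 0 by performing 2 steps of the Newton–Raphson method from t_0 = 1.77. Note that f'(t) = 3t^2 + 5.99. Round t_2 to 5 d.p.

t_0 = 1.770000: f = 5.747533, f' = 15.388700 → t_1 = 1.770000 - (5.747533)/(15.388700) = 1.396510
t_1 = 1.396510: f = 0.688619, f' = 11.840716 → t_2 = 1.396510 - (0.688619)/(11.840716) = 1.338353

1.33835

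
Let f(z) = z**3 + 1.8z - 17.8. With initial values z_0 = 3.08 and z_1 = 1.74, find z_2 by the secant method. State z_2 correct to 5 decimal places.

2.21781

Secant update: z_(k+1) = z_k − f(z_k)·(z_k − z_(k-1))/(f(z_k) − f(z_(k-1))).
f(z_0) = 16.962112, f(z_1) = -9.399976
z_2 = 1.740000 - (-9.399976)·(1.740000 - 3.080000)/(-9.399976 - (16.962112)) = 2.217806; f(z_2) = -2.899305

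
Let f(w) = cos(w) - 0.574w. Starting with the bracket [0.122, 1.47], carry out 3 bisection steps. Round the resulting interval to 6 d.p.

[0.964500, 1.133000]

f(0.122000) = 0.922539, f(1.470000) = -0.743154 (opposite signs)
step 1: m = 0.796000, f(m) = 0.242667 > 0 → root in [0.796000, 1.470000]
step 2: m = 1.133000, f(m) = -0.226397 < 0 → root in [0.796000, 1.133000]
step 3: m = 0.964500, f(m) = 0.016205 > 0 → root in [0.964500, 1.133000]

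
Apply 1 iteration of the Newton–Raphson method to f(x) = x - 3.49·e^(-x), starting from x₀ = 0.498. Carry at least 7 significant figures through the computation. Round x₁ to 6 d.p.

f'(x) = 1 + 3.49·e^(-x)
x_0 = 0.498000: f = -1.623030, f' = 3.121030 → x_1 = 0.498000 - (-1.623030)/(3.121030) = 1.018030

1.018030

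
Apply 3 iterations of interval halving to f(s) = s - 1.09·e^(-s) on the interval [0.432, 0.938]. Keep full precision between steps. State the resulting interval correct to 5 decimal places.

[0.55850, 0.62175]

f(0.432000) = -0.275638, f(0.938000) = 0.511363 (opposite signs)
step 1: m = 0.685000, f(m) = 0.135542 > 0 → root in [0.432000, 0.685000]
step 2: m = 0.558500, f(m) = -0.065053 < 0 → root in [0.558500, 0.685000]
step 3: m = 0.621750, f(m) = 0.036416 > 0 → root in [0.558500, 0.621750]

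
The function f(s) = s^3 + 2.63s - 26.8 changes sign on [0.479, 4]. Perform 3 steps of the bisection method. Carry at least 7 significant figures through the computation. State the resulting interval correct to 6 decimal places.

f(0.479000) = -25.430328, f(4.000000) = 47.720000 (opposite signs)
step 1: m = 2.239500, f(m) = -9.678216 < 0 → root in [2.239500, 4.000000]
step 2: m = 3.119750, f(m) = 11.768970 > 0 → root in [2.239500, 3.119750]
step 3: m = 2.679625, f(m) = -0.511833 < 0 → root in [2.679625, 3.119750]

[2.679625, 3.119750]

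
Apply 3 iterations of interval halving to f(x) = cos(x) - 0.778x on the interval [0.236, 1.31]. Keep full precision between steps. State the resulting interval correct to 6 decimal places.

[0.773000, 0.907250]

f(0.236000) = 0.788673, f(1.310000) = -0.761330 (opposite signs)
step 1: m = 0.773000, f(m) = 0.114425 > 0 → root in [0.773000, 1.310000]
step 2: m = 1.041500, f(m) = -0.305361 < 0 → root in [0.773000, 1.041500]
step 3: m = 0.907250, f(m) = -0.089926 < 0 → root in [0.773000, 0.907250]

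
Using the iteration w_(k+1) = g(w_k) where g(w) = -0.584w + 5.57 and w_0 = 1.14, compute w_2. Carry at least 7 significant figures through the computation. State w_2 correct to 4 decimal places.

w_1 = g(1.140000) = 4.904240
w_2 = g(4.904240) = 2.705924

2.7059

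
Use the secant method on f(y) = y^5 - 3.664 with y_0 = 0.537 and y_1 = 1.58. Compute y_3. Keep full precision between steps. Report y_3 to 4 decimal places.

1.1369

f(y_0) = -3.619345, f(y_1) = 6.182580
y_2 = 1.580000 - (6.182580)·(1.580000 - 0.537000)/(6.182580 - (-3.619345)) = 0.922126; f(y_2) = -2.997268
y_3 = 0.922126 - (-2.997268)·(0.922126 - 1.580000)/(-2.997268 - (6.182580)) = 1.136925; f(y_3) = -1.764411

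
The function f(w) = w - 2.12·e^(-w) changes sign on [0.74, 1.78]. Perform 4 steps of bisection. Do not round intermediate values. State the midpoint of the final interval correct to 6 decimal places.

0.902500

f(0.740000) = -0.271482, f(1.780000) = 1.422487 (opposite signs)
step 1: m = 1.260000, f(m) = 0.658653 > 0 → root in [0.740000, 1.260000]
step 2: m = 1.000000, f(m) = 0.220096 > 0 → root in [0.740000, 1.000000]
step 3: m = 0.870000, f(m) = -0.018177 < 0 → root in [0.870000, 1.000000]
step 4: m = 0.935000, f(m) = 0.102718 > 0 → root in [0.870000, 0.935000]
Midpoint of [0.870000, 0.935000] = 0.902500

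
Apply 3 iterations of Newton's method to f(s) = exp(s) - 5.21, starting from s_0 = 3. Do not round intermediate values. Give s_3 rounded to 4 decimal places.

f'(s) = exp(s)
s_0 = 3.000000: f = 14.875537, f' = 20.085537 → s_1 = 3.000000 - (14.875537)/(20.085537) = 2.259391
s_1 = 2.259391: f = 4.367251, f' = 9.577251 → s_2 = 2.259391 - (4.367251)/(9.577251) = 1.803388
s_2 = 1.803388: f = 0.860179, f' = 6.070179 → s_3 = 1.803388 - (0.860179)/(6.070179) = 1.661682

1.6617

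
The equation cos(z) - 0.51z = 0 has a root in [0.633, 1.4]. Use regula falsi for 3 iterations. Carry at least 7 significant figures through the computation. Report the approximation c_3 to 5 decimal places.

1.02224

f(0.633000) = 0.483426, f(1.400000) = -0.544033
step 1: c = 0.993879, f(c) = 0.038565 > 0 → new bracket [0.993879, 1.400000]
step 2: c = 1.020762, f(c) = 0.002128 > 0 → new bracket [1.020762, 1.400000]
step 3: c = 1.022240, f(c) = 0.000114 > 0 → new bracket [1.022240, 1.400000]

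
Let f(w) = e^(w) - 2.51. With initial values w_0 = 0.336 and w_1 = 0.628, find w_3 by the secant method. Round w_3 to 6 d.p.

0.905360

f(w_0) = -1.110661, f(w_1) = -0.636141
w_2 = 0.628000 - (-0.636141)·(0.628000 - 0.336000)/(-0.636141 - (-1.110661)) = 1.019455; f(w_2) = 0.261683
w_3 = 1.019455 - (0.261683)·(1.019455 - 0.628000)/(0.261683 - (-0.636141)) = 0.905360; f(w_3) = -0.037178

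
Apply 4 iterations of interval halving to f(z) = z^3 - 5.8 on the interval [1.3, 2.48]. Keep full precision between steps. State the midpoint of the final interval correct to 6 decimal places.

f(1.300000) = -3.603000, f(2.480000) = 9.452992 (opposite signs)
step 1: m = 1.890000, f(m) = 0.951269 > 0 → root in [1.300000, 1.890000]
step 2: m = 1.595000, f(m) = -1.742280 < 0 → root in [1.595000, 1.890000]
step 3: m = 1.742500, f(m) = -0.509236 < 0 → root in [1.742500, 1.890000]
step 4: m = 1.816250, f(m) = 0.191380 > 0 → root in [1.742500, 1.816250]
Midpoint of [1.742500, 1.816250] = 1.779375

1.779375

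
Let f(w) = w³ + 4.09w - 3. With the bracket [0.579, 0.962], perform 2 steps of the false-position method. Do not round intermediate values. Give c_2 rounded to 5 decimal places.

0.66138

f(0.579000) = -0.437785, f(0.962000) = 1.824857
step 1: c = 0.653104, f(c) = -0.050224 < 0 → new bracket [0.653104, 0.962000]
step 2: c = 0.661378, f(c) = -0.005662 < 0 → new bracket [0.661378, 0.962000]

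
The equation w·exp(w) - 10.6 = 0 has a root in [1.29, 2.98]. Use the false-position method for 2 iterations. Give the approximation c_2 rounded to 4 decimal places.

1.5948

f(1.290000) = -5.913705, f(2.980000) = 48.069694
step 1: c = 1.475134, f(c) = -4.151273 < 0 → new bracket [1.475134, 2.980000]
step 2: c = 1.594762, f(c) = -2.742354 < 0 → new bracket [1.594762, 2.980000]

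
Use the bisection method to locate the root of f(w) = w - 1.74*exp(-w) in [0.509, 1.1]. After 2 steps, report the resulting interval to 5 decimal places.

[0.65675, 0.80450]

f(0.509000) = -0.536908, f(1.100000) = 0.520804 (opposite signs)
step 1: m = 0.804500, f(m) = 0.026178 > 0 → root in [0.509000, 0.804500]
step 2: m = 0.656750, f(m) = -0.245499 < 0 → root in [0.656750, 0.804500]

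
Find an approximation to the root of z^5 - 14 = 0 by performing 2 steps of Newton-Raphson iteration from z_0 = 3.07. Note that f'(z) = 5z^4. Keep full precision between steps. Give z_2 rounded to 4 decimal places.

2.0631

Newton update: z ← z − f(z)/f'(z).
z_0 = 3.070000: f = 258.704232, f' = 444.143700 → z_1 = 3.070000 - (258.704232)/(444.143700) = 2.487521
z_1 = 2.487521: f = 81.243219, f' = 191.442015 → z_2 = 2.487521 - (81.243219)/(191.442015) = 2.063146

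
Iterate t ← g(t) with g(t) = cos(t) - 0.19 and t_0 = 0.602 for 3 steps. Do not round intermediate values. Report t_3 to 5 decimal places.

t_1 = g(0.602000) = 0.634205
t_2 = g(0.634205) = 0.615543
t_3 = g(0.615543) = 0.626460

0.62646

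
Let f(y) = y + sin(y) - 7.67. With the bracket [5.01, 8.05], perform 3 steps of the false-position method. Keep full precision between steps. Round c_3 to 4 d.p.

7.0080

f(5.010000) = -3.616040, f(8.050000) = 1.360850
step 1: c = 7.218761, f(c) = 0.353702 > 0 → new bracket [5.010000, 7.218761]
step 2: c = 7.021962, f(c) = 0.025345 > 0 → new bracket [5.010000, 7.021962]
step 3: c = 7.007958, f(c) = 0.000923 > 0 → new bracket [5.010000, 7.007958]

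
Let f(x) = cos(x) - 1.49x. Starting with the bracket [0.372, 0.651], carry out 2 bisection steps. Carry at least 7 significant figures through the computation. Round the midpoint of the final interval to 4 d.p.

f(0.372000) = 0.377322, f(0.651000) = -0.174512 (opposite signs)
step 1: m = 0.511500, f(m) = 0.109876 > 0 → root in [0.511500, 0.651000]
step 2: m = 0.581250, f(m) = -0.030286 < 0 → root in [0.511500, 0.581250]
Midpoint of [0.511500, 0.581250] = 0.546375

0.5464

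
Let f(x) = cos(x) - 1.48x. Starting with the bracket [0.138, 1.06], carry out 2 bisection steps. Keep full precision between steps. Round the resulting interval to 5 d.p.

f(0.138000) = 0.786253, f(1.060000) = -1.079928 (opposite signs)
step 1: m = 0.599000, f(m) = -0.060620 < 0 → root in [0.138000, 0.599000]
step 2: m = 0.368500, f(m) = 0.387489 > 0 → root in [0.368500, 0.599000]

[0.36850, 0.59900]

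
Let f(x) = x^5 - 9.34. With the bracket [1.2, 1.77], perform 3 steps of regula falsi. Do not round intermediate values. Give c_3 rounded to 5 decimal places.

1.55761

f(1.200000) = -6.851680, f(1.770000) = 8.032660
step 1: c = 1.462387, f(c) = -2.651764 < 0 → new bracket [1.462387, 1.770000]
step 2: c = 1.538733, f(c) = -0.713853 < 0 → new bracket [1.538733, 1.770000]
step 3: c = 1.557608, f(c) = -0.171647 < 0 → new bracket [1.557608, 1.770000]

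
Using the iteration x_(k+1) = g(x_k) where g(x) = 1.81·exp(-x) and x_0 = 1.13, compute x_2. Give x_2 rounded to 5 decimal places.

x_1 = g(1.130000) = 0.584690
x_2 = g(0.584690) = 1.008674

1.00867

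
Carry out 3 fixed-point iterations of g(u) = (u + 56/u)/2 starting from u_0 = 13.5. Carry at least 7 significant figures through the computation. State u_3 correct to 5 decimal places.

u_1 = g(13.500000) = 8.824074
u_2 = g(8.824074) = 7.585174
u_3 = g(7.585174) = 7.483999

7.48400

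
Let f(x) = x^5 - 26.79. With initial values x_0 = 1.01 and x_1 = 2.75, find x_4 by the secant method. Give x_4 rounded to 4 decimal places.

Secant update: x_(k+1) = x_k − f(x_k)·(x_k − x_(k-1))/(f(x_k) − f(x_(k-1))).
f(x_0) = -25.738990, f(x_1) = 130.486367
x_2 = 2.750000 - (130.486367)·(2.750000 - 1.010000)/(130.486367 - (-25.738990)) = 1.296675; f(x_2) = -23.124316
x_3 = 1.296675 - (-23.124316)·(1.296675 - 2.750000)/(-23.124316 - (130.486367)) = 1.515456; f(x_3) = -18.796875
x_4 = 1.515456 - (-18.796875)·(1.515456 - 1.296675)/(-18.796875 - (-23.124316)) = 2.465765; f(x_4) = 64.360345

2.4658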